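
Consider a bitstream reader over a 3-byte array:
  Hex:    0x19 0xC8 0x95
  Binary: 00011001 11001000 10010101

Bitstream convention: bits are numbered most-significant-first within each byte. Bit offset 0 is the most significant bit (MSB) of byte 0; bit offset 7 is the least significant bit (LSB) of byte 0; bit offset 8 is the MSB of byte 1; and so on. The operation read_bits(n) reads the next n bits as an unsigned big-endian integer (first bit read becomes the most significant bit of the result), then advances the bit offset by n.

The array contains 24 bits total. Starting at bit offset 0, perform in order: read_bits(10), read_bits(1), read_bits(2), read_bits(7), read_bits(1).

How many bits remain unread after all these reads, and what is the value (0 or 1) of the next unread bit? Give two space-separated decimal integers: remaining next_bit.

Answer: 3 1

Derivation:
Read 1: bits[0:10] width=10 -> value=103 (bin 0001100111); offset now 10 = byte 1 bit 2; 14 bits remain
Read 2: bits[10:11] width=1 -> value=0 (bin 0); offset now 11 = byte 1 bit 3; 13 bits remain
Read 3: bits[11:13] width=2 -> value=1 (bin 01); offset now 13 = byte 1 bit 5; 11 bits remain
Read 4: bits[13:20] width=7 -> value=9 (bin 0001001); offset now 20 = byte 2 bit 4; 4 bits remain
Read 5: bits[20:21] width=1 -> value=0 (bin 0); offset now 21 = byte 2 bit 5; 3 bits remain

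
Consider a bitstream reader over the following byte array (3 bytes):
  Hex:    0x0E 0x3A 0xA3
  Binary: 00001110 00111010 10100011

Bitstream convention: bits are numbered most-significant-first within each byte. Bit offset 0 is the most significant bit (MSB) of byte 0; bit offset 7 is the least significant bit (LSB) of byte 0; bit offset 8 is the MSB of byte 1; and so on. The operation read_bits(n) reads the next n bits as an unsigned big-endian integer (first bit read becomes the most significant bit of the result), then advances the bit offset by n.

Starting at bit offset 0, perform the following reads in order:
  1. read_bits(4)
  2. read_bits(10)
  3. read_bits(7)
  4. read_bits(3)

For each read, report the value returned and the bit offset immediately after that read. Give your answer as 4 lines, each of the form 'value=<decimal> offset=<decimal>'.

Read 1: bits[0:4] width=4 -> value=0 (bin 0000); offset now 4 = byte 0 bit 4; 20 bits remain
Read 2: bits[4:14] width=10 -> value=910 (bin 1110001110); offset now 14 = byte 1 bit 6; 10 bits remain
Read 3: bits[14:21] width=7 -> value=84 (bin 1010100); offset now 21 = byte 2 bit 5; 3 bits remain
Read 4: bits[21:24] width=3 -> value=3 (bin 011); offset now 24 = byte 3 bit 0; 0 bits remain

Answer: value=0 offset=4
value=910 offset=14
value=84 offset=21
value=3 offset=24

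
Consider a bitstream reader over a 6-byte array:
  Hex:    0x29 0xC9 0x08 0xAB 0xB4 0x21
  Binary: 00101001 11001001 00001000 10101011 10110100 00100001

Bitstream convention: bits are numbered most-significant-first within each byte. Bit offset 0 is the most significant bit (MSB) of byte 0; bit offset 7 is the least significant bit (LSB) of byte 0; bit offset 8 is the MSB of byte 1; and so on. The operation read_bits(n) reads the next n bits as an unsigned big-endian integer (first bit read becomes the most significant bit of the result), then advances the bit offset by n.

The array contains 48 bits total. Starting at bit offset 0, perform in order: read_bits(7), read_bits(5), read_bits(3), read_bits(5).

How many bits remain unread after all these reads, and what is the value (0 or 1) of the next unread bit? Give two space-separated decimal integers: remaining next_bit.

Answer: 28 1

Derivation:
Read 1: bits[0:7] width=7 -> value=20 (bin 0010100); offset now 7 = byte 0 bit 7; 41 bits remain
Read 2: bits[7:12] width=5 -> value=28 (bin 11100); offset now 12 = byte 1 bit 4; 36 bits remain
Read 3: bits[12:15] width=3 -> value=4 (bin 100); offset now 15 = byte 1 bit 7; 33 bits remain
Read 4: bits[15:20] width=5 -> value=16 (bin 10000); offset now 20 = byte 2 bit 4; 28 bits remain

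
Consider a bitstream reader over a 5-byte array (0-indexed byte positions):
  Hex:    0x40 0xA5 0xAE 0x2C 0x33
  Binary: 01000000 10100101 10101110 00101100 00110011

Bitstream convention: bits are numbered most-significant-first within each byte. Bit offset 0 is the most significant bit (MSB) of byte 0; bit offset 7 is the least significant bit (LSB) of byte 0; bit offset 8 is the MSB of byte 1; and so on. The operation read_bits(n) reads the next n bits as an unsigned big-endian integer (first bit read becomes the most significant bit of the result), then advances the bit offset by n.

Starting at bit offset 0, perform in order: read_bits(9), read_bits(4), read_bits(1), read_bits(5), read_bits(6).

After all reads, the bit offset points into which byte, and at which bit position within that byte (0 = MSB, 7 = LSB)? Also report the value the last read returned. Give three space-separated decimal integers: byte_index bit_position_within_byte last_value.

Answer: 3 1 28

Derivation:
Read 1: bits[0:9] width=9 -> value=129 (bin 010000001); offset now 9 = byte 1 bit 1; 31 bits remain
Read 2: bits[9:13] width=4 -> value=4 (bin 0100); offset now 13 = byte 1 bit 5; 27 bits remain
Read 3: bits[13:14] width=1 -> value=1 (bin 1); offset now 14 = byte 1 bit 6; 26 bits remain
Read 4: bits[14:19] width=5 -> value=13 (bin 01101); offset now 19 = byte 2 bit 3; 21 bits remain
Read 5: bits[19:25] width=6 -> value=28 (bin 011100); offset now 25 = byte 3 bit 1; 15 bits remain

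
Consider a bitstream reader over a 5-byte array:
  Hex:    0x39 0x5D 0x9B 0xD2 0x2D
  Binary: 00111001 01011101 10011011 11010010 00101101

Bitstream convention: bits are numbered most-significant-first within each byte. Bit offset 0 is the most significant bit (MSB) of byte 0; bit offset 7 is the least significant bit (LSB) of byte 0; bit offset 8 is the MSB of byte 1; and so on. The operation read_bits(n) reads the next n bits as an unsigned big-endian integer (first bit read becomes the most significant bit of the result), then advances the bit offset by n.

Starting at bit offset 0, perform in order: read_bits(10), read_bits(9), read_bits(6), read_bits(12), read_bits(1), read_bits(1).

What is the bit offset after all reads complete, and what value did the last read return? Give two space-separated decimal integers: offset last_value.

Read 1: bits[0:10] width=10 -> value=229 (bin 0011100101); offset now 10 = byte 1 bit 2; 30 bits remain
Read 2: bits[10:19] width=9 -> value=236 (bin 011101100); offset now 19 = byte 2 bit 3; 21 bits remain
Read 3: bits[19:25] width=6 -> value=55 (bin 110111); offset now 25 = byte 3 bit 1; 15 bits remain
Read 4: bits[25:37] width=12 -> value=2629 (bin 101001000101); offset now 37 = byte 4 bit 5; 3 bits remain
Read 5: bits[37:38] width=1 -> value=1 (bin 1); offset now 38 = byte 4 bit 6; 2 bits remain
Read 6: bits[38:39] width=1 -> value=0 (bin 0); offset now 39 = byte 4 bit 7; 1 bits remain

Answer: 39 0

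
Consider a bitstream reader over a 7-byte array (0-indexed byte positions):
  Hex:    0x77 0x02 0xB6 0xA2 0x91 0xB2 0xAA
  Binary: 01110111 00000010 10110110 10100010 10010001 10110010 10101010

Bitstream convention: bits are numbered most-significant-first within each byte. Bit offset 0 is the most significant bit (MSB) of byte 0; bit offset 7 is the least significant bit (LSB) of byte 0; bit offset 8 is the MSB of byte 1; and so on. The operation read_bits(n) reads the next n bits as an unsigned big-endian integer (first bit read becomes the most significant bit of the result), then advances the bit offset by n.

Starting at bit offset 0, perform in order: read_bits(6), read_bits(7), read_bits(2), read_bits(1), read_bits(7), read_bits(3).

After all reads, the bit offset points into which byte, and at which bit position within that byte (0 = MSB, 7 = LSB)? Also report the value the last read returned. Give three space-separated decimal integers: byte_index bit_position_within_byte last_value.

Answer: 3 2 2

Derivation:
Read 1: bits[0:6] width=6 -> value=29 (bin 011101); offset now 6 = byte 0 bit 6; 50 bits remain
Read 2: bits[6:13] width=7 -> value=96 (bin 1100000); offset now 13 = byte 1 bit 5; 43 bits remain
Read 3: bits[13:15] width=2 -> value=1 (bin 01); offset now 15 = byte 1 bit 7; 41 bits remain
Read 4: bits[15:16] width=1 -> value=0 (bin 0); offset now 16 = byte 2 bit 0; 40 bits remain
Read 5: bits[16:23] width=7 -> value=91 (bin 1011011); offset now 23 = byte 2 bit 7; 33 bits remain
Read 6: bits[23:26] width=3 -> value=2 (bin 010); offset now 26 = byte 3 bit 2; 30 bits remain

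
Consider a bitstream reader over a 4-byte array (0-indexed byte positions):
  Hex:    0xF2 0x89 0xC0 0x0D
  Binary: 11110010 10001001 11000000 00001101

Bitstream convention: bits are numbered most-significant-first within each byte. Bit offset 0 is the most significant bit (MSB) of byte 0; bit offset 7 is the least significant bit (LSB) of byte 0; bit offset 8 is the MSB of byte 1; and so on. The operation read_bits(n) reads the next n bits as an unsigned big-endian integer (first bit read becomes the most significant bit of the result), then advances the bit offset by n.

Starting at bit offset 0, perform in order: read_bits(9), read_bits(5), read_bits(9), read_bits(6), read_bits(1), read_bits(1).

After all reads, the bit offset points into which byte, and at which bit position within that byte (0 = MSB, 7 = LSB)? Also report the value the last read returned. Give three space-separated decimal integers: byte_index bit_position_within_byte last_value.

Answer: 3 7 0

Derivation:
Read 1: bits[0:9] width=9 -> value=485 (bin 111100101); offset now 9 = byte 1 bit 1; 23 bits remain
Read 2: bits[9:14] width=5 -> value=2 (bin 00010); offset now 14 = byte 1 bit 6; 18 bits remain
Read 3: bits[14:23] width=9 -> value=224 (bin 011100000); offset now 23 = byte 2 bit 7; 9 bits remain
Read 4: bits[23:29] width=6 -> value=1 (bin 000001); offset now 29 = byte 3 bit 5; 3 bits remain
Read 5: bits[29:30] width=1 -> value=1 (bin 1); offset now 30 = byte 3 bit 6; 2 bits remain
Read 6: bits[30:31] width=1 -> value=0 (bin 0); offset now 31 = byte 3 bit 7; 1 bits remain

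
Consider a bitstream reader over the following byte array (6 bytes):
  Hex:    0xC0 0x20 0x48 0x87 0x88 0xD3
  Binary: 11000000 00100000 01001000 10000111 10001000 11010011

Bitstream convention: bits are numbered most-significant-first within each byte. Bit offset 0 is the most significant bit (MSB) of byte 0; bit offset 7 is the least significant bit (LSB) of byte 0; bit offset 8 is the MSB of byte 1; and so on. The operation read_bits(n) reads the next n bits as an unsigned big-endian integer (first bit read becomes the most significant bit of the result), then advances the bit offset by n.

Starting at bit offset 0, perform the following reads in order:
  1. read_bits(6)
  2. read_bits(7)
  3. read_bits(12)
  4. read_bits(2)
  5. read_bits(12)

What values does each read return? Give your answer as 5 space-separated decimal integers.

Answer: 48 4 145 0 964

Derivation:
Read 1: bits[0:6] width=6 -> value=48 (bin 110000); offset now 6 = byte 0 bit 6; 42 bits remain
Read 2: bits[6:13] width=7 -> value=4 (bin 0000100); offset now 13 = byte 1 bit 5; 35 bits remain
Read 3: bits[13:25] width=12 -> value=145 (bin 000010010001); offset now 25 = byte 3 bit 1; 23 bits remain
Read 4: bits[25:27] width=2 -> value=0 (bin 00); offset now 27 = byte 3 bit 3; 21 bits remain
Read 5: bits[27:39] width=12 -> value=964 (bin 001111000100); offset now 39 = byte 4 bit 7; 9 bits remain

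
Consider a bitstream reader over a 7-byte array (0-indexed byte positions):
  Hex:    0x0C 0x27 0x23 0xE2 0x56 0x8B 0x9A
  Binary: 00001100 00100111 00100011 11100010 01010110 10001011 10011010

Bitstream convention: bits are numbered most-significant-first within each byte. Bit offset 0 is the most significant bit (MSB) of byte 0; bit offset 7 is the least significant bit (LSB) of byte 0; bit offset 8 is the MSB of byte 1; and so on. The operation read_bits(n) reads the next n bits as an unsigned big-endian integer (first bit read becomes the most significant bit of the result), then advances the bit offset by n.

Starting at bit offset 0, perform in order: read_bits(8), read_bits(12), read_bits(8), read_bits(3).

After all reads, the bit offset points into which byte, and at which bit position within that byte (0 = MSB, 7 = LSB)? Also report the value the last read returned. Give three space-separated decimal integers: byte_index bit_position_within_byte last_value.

Answer: 3 7 1

Derivation:
Read 1: bits[0:8] width=8 -> value=12 (bin 00001100); offset now 8 = byte 1 bit 0; 48 bits remain
Read 2: bits[8:20] width=12 -> value=626 (bin 001001110010); offset now 20 = byte 2 bit 4; 36 bits remain
Read 3: bits[20:28] width=8 -> value=62 (bin 00111110); offset now 28 = byte 3 bit 4; 28 bits remain
Read 4: bits[28:31] width=3 -> value=1 (bin 001); offset now 31 = byte 3 bit 7; 25 bits remain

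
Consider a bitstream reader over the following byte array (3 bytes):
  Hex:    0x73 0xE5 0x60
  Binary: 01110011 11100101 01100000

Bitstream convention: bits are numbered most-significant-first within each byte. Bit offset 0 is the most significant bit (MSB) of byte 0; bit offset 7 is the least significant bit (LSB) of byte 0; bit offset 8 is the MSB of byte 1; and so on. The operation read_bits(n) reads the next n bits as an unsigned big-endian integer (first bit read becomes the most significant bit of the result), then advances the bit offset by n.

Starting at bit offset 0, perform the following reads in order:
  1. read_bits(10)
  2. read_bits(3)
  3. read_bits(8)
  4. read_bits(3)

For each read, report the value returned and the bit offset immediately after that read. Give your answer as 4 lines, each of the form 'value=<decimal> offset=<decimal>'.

Read 1: bits[0:10] width=10 -> value=463 (bin 0111001111); offset now 10 = byte 1 bit 2; 14 bits remain
Read 2: bits[10:13] width=3 -> value=4 (bin 100); offset now 13 = byte 1 bit 5; 11 bits remain
Read 3: bits[13:21] width=8 -> value=172 (bin 10101100); offset now 21 = byte 2 bit 5; 3 bits remain
Read 4: bits[21:24] width=3 -> value=0 (bin 000); offset now 24 = byte 3 bit 0; 0 bits remain

Answer: value=463 offset=10
value=4 offset=13
value=172 offset=21
value=0 offset=24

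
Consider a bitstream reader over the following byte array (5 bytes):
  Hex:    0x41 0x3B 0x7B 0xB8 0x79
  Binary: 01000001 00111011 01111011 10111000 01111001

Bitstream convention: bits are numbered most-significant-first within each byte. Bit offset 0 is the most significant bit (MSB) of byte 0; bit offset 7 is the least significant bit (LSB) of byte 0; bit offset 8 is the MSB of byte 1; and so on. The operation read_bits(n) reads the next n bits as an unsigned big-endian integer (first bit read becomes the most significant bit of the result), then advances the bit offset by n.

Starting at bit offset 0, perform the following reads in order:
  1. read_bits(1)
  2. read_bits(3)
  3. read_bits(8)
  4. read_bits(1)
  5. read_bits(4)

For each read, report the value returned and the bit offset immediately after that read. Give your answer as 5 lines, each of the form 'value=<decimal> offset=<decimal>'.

Read 1: bits[0:1] width=1 -> value=0 (bin 0); offset now 1 = byte 0 bit 1; 39 bits remain
Read 2: bits[1:4] width=3 -> value=4 (bin 100); offset now 4 = byte 0 bit 4; 36 bits remain
Read 3: bits[4:12] width=8 -> value=19 (bin 00010011); offset now 12 = byte 1 bit 4; 28 bits remain
Read 4: bits[12:13] width=1 -> value=1 (bin 1); offset now 13 = byte 1 bit 5; 27 bits remain
Read 5: bits[13:17] width=4 -> value=6 (bin 0110); offset now 17 = byte 2 bit 1; 23 bits remain

Answer: value=0 offset=1
value=4 offset=4
value=19 offset=12
value=1 offset=13
value=6 offset=17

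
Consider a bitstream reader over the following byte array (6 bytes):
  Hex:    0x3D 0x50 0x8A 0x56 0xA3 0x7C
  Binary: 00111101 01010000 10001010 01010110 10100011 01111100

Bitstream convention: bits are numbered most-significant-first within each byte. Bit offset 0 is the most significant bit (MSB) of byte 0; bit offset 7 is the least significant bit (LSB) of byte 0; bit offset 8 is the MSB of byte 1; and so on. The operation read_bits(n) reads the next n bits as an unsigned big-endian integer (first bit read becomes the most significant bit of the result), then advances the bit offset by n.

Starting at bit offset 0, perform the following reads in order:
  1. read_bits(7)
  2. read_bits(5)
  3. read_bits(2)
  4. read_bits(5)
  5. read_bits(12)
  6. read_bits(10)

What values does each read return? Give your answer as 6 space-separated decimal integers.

Read 1: bits[0:7] width=7 -> value=30 (bin 0011110); offset now 7 = byte 0 bit 7; 41 bits remain
Read 2: bits[7:12] width=5 -> value=21 (bin 10101); offset now 12 = byte 1 bit 4; 36 bits remain
Read 3: bits[12:14] width=2 -> value=0 (bin 00); offset now 14 = byte 1 bit 6; 34 bits remain
Read 4: bits[14:19] width=5 -> value=4 (bin 00100); offset now 19 = byte 2 bit 3; 29 bits remain
Read 5: bits[19:31] width=12 -> value=1323 (bin 010100101011); offset now 31 = byte 3 bit 7; 17 bits remain
Read 6: bits[31:41] width=10 -> value=326 (bin 0101000110); offset now 41 = byte 5 bit 1; 7 bits remain

Answer: 30 21 0 4 1323 326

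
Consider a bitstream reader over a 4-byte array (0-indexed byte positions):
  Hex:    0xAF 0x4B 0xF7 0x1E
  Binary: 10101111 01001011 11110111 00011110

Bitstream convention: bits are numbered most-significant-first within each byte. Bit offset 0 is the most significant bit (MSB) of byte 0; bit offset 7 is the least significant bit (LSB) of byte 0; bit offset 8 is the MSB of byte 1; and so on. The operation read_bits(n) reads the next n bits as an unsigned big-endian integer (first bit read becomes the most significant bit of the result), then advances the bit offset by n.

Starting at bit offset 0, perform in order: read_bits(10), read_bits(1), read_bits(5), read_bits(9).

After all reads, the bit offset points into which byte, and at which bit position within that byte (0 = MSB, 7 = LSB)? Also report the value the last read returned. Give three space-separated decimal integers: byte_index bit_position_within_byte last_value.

Answer: 3 1 494

Derivation:
Read 1: bits[0:10] width=10 -> value=701 (bin 1010111101); offset now 10 = byte 1 bit 2; 22 bits remain
Read 2: bits[10:11] width=1 -> value=0 (bin 0); offset now 11 = byte 1 bit 3; 21 bits remain
Read 3: bits[11:16] width=5 -> value=11 (bin 01011); offset now 16 = byte 2 bit 0; 16 bits remain
Read 4: bits[16:25] width=9 -> value=494 (bin 111101110); offset now 25 = byte 3 bit 1; 7 bits remain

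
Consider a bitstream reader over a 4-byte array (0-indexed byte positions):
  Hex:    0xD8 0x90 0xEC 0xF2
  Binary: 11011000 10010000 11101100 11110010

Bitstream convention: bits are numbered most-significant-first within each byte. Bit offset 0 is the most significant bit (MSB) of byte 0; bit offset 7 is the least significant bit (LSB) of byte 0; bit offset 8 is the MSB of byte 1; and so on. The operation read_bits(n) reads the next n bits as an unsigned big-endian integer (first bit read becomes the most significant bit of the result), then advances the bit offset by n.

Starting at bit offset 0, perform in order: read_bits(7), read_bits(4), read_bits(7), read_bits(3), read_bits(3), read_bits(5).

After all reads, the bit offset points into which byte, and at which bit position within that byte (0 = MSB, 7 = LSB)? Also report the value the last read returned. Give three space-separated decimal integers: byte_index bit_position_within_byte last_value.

Answer: 3 5 30

Derivation:
Read 1: bits[0:7] width=7 -> value=108 (bin 1101100); offset now 7 = byte 0 bit 7; 25 bits remain
Read 2: bits[7:11] width=4 -> value=4 (bin 0100); offset now 11 = byte 1 bit 3; 21 bits remain
Read 3: bits[11:18] width=7 -> value=67 (bin 1000011); offset now 18 = byte 2 bit 2; 14 bits remain
Read 4: bits[18:21] width=3 -> value=5 (bin 101); offset now 21 = byte 2 bit 5; 11 bits remain
Read 5: bits[21:24] width=3 -> value=4 (bin 100); offset now 24 = byte 3 bit 0; 8 bits remain
Read 6: bits[24:29] width=5 -> value=30 (bin 11110); offset now 29 = byte 3 bit 5; 3 bits remain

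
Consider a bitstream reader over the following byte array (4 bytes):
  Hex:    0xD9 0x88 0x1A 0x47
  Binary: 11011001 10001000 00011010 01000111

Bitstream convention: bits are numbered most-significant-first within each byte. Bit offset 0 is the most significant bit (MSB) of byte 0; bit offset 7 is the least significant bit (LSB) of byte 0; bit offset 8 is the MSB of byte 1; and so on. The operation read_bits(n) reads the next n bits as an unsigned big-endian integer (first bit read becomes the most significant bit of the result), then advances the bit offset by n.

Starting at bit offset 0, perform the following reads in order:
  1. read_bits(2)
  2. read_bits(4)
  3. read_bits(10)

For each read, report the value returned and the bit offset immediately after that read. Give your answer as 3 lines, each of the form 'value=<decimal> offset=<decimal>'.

Answer: value=3 offset=2
value=6 offset=6
value=392 offset=16

Derivation:
Read 1: bits[0:2] width=2 -> value=3 (bin 11); offset now 2 = byte 0 bit 2; 30 bits remain
Read 2: bits[2:6] width=4 -> value=6 (bin 0110); offset now 6 = byte 0 bit 6; 26 bits remain
Read 3: bits[6:16] width=10 -> value=392 (bin 0110001000); offset now 16 = byte 2 bit 0; 16 bits remain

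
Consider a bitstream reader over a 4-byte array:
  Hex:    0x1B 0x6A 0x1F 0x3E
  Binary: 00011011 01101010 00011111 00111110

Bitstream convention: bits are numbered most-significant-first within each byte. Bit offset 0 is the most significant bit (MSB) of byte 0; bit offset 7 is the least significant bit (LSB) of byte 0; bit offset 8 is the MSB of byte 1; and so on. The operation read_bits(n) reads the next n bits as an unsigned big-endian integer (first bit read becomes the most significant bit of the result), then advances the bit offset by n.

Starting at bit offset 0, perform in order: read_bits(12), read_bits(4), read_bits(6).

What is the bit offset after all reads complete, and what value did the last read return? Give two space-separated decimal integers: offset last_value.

Answer: 22 7

Derivation:
Read 1: bits[0:12] width=12 -> value=438 (bin 000110110110); offset now 12 = byte 1 bit 4; 20 bits remain
Read 2: bits[12:16] width=4 -> value=10 (bin 1010); offset now 16 = byte 2 bit 0; 16 bits remain
Read 3: bits[16:22] width=6 -> value=7 (bin 000111); offset now 22 = byte 2 bit 6; 10 bits remain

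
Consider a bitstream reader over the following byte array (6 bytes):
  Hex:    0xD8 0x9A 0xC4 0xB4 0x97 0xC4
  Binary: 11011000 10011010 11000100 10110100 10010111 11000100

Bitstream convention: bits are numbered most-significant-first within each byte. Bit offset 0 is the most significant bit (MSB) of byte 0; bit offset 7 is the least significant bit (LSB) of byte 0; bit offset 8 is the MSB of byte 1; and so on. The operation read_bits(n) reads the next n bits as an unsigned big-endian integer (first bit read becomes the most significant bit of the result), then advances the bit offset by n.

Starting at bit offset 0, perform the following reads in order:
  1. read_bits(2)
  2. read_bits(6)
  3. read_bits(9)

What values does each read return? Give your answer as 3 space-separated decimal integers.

Read 1: bits[0:2] width=2 -> value=3 (bin 11); offset now 2 = byte 0 bit 2; 46 bits remain
Read 2: bits[2:8] width=6 -> value=24 (bin 011000); offset now 8 = byte 1 bit 0; 40 bits remain
Read 3: bits[8:17] width=9 -> value=309 (bin 100110101); offset now 17 = byte 2 bit 1; 31 bits remain

Answer: 3 24 309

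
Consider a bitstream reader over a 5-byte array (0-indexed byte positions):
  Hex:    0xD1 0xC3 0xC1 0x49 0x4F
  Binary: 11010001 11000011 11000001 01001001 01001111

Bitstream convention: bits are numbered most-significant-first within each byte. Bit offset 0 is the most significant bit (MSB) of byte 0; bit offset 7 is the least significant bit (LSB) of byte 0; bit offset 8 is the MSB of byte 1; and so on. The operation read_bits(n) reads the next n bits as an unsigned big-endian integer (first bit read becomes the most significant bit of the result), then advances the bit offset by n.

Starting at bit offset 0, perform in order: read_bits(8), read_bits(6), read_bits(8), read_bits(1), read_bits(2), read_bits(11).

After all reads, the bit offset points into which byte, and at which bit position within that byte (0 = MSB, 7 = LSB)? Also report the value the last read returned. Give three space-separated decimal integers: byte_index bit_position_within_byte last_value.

Read 1: bits[0:8] width=8 -> value=209 (bin 11010001); offset now 8 = byte 1 bit 0; 32 bits remain
Read 2: bits[8:14] width=6 -> value=48 (bin 110000); offset now 14 = byte 1 bit 6; 26 bits remain
Read 3: bits[14:22] width=8 -> value=240 (bin 11110000); offset now 22 = byte 2 bit 6; 18 bits remain
Read 4: bits[22:23] width=1 -> value=0 (bin 0); offset now 23 = byte 2 bit 7; 17 bits remain
Read 5: bits[23:25] width=2 -> value=2 (bin 10); offset now 25 = byte 3 bit 1; 15 bits remain
Read 6: bits[25:36] width=11 -> value=1172 (bin 10010010100); offset now 36 = byte 4 bit 4; 4 bits remain

Answer: 4 4 1172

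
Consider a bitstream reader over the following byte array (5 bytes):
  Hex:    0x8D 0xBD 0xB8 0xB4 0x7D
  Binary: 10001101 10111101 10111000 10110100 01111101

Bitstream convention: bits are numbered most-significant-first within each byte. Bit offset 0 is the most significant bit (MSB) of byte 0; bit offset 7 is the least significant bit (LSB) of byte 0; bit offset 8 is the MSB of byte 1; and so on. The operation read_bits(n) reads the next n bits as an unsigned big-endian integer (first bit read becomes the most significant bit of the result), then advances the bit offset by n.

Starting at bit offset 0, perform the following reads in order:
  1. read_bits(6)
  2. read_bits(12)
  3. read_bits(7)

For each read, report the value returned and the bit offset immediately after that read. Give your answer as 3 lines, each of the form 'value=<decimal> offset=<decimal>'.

Answer: value=35 offset=6
value=1782 offset=18
value=113 offset=25

Derivation:
Read 1: bits[0:6] width=6 -> value=35 (bin 100011); offset now 6 = byte 0 bit 6; 34 bits remain
Read 2: bits[6:18] width=12 -> value=1782 (bin 011011110110); offset now 18 = byte 2 bit 2; 22 bits remain
Read 3: bits[18:25] width=7 -> value=113 (bin 1110001); offset now 25 = byte 3 bit 1; 15 bits remain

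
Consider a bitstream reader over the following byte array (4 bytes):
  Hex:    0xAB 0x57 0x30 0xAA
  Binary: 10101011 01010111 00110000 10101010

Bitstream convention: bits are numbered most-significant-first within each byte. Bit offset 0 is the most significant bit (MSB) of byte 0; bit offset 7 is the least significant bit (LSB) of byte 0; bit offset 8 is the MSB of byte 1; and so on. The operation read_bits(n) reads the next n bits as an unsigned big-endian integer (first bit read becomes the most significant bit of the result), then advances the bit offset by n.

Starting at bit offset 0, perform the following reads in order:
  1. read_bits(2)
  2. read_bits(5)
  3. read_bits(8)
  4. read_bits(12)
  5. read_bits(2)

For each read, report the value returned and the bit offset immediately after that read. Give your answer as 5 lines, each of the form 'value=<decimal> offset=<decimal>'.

Answer: value=2 offset=2
value=21 offset=7
value=171 offset=15
value=2437 offset=27
value=1 offset=29

Derivation:
Read 1: bits[0:2] width=2 -> value=2 (bin 10); offset now 2 = byte 0 bit 2; 30 bits remain
Read 2: bits[2:7] width=5 -> value=21 (bin 10101); offset now 7 = byte 0 bit 7; 25 bits remain
Read 3: bits[7:15] width=8 -> value=171 (bin 10101011); offset now 15 = byte 1 bit 7; 17 bits remain
Read 4: bits[15:27] width=12 -> value=2437 (bin 100110000101); offset now 27 = byte 3 bit 3; 5 bits remain
Read 5: bits[27:29] width=2 -> value=1 (bin 01); offset now 29 = byte 3 bit 5; 3 bits remain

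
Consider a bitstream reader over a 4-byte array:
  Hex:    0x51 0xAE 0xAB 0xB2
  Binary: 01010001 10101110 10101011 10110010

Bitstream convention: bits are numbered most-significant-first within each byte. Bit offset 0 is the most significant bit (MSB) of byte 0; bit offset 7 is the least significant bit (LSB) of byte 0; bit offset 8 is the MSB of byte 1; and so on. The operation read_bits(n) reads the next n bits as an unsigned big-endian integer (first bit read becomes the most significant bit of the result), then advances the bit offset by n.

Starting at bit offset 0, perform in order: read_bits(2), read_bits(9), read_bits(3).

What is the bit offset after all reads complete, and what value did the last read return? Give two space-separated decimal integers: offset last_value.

Read 1: bits[0:2] width=2 -> value=1 (bin 01); offset now 2 = byte 0 bit 2; 30 bits remain
Read 2: bits[2:11] width=9 -> value=141 (bin 010001101); offset now 11 = byte 1 bit 3; 21 bits remain
Read 3: bits[11:14] width=3 -> value=3 (bin 011); offset now 14 = byte 1 bit 6; 18 bits remain

Answer: 14 3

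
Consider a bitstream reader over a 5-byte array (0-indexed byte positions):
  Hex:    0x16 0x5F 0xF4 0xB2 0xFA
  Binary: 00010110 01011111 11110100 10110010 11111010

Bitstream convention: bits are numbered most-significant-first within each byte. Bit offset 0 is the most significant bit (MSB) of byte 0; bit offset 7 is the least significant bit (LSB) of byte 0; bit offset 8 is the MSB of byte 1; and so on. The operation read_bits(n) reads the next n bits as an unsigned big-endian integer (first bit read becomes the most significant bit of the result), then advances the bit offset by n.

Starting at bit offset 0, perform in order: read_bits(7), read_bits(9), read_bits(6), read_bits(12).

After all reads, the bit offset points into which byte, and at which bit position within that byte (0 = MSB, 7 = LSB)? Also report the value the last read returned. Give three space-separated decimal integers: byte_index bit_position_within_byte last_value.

Read 1: bits[0:7] width=7 -> value=11 (bin 0001011); offset now 7 = byte 0 bit 7; 33 bits remain
Read 2: bits[7:16] width=9 -> value=95 (bin 001011111); offset now 16 = byte 2 bit 0; 24 bits remain
Read 3: bits[16:22] width=6 -> value=61 (bin 111101); offset now 22 = byte 2 bit 6; 18 bits remain
Read 4: bits[22:34] width=12 -> value=715 (bin 001011001011); offset now 34 = byte 4 bit 2; 6 bits remain

Answer: 4 2 715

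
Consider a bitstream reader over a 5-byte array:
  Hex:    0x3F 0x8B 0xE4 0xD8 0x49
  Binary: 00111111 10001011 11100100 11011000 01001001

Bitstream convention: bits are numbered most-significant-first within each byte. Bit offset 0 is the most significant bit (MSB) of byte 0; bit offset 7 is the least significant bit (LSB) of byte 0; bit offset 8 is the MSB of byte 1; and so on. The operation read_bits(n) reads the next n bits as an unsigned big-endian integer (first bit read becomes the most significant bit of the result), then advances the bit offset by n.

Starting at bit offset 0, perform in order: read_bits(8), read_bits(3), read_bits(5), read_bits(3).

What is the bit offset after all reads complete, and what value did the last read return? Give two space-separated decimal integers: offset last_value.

Read 1: bits[0:8] width=8 -> value=63 (bin 00111111); offset now 8 = byte 1 bit 0; 32 bits remain
Read 2: bits[8:11] width=3 -> value=4 (bin 100); offset now 11 = byte 1 bit 3; 29 bits remain
Read 3: bits[11:16] width=5 -> value=11 (bin 01011); offset now 16 = byte 2 bit 0; 24 bits remain
Read 4: bits[16:19] width=3 -> value=7 (bin 111); offset now 19 = byte 2 bit 3; 21 bits remain

Answer: 19 7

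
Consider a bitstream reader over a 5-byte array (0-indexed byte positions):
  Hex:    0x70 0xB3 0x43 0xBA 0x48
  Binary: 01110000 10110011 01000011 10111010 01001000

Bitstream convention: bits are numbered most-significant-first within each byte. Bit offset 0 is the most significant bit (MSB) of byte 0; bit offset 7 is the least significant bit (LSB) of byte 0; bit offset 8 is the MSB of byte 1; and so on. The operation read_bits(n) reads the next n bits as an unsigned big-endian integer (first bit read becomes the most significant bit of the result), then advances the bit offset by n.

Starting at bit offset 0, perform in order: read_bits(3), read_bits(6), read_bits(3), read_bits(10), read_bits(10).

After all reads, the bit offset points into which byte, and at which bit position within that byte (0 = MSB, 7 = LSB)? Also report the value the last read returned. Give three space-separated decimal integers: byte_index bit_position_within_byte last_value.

Read 1: bits[0:3] width=3 -> value=3 (bin 011); offset now 3 = byte 0 bit 3; 37 bits remain
Read 2: bits[3:9] width=6 -> value=33 (bin 100001); offset now 9 = byte 1 bit 1; 31 bits remain
Read 3: bits[9:12] width=3 -> value=3 (bin 011); offset now 12 = byte 1 bit 4; 28 bits remain
Read 4: bits[12:22] width=10 -> value=208 (bin 0011010000); offset now 22 = byte 2 bit 6; 18 bits remain
Read 5: bits[22:32] width=10 -> value=954 (bin 1110111010); offset now 32 = byte 4 bit 0; 8 bits remain

Answer: 4 0 954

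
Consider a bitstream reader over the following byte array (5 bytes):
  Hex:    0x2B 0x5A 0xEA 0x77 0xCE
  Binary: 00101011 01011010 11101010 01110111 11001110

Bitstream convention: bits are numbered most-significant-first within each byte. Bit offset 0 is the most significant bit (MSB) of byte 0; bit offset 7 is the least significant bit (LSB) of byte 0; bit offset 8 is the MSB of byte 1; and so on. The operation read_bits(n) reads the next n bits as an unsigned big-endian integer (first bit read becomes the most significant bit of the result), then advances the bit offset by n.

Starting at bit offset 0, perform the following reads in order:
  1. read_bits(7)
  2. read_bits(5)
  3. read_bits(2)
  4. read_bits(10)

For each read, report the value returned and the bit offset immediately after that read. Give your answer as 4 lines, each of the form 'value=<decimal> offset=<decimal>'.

Answer: value=21 offset=7
value=21 offset=12
value=2 offset=14
value=746 offset=24

Derivation:
Read 1: bits[0:7] width=7 -> value=21 (bin 0010101); offset now 7 = byte 0 bit 7; 33 bits remain
Read 2: bits[7:12] width=5 -> value=21 (bin 10101); offset now 12 = byte 1 bit 4; 28 bits remain
Read 3: bits[12:14] width=2 -> value=2 (bin 10); offset now 14 = byte 1 bit 6; 26 bits remain
Read 4: bits[14:24] width=10 -> value=746 (bin 1011101010); offset now 24 = byte 3 bit 0; 16 bits remain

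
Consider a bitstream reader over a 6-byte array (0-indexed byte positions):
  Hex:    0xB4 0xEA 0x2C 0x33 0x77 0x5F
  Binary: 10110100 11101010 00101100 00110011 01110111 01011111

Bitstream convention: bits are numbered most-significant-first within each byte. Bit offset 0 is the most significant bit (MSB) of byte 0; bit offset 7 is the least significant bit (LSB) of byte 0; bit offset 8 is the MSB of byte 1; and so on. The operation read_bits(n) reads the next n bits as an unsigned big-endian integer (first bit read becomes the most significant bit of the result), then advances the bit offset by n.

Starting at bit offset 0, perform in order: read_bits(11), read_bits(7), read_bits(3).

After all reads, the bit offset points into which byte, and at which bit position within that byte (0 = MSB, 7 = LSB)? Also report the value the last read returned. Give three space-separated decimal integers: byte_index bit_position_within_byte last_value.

Read 1: bits[0:11] width=11 -> value=1447 (bin 10110100111); offset now 11 = byte 1 bit 3; 37 bits remain
Read 2: bits[11:18] width=7 -> value=40 (bin 0101000); offset now 18 = byte 2 bit 2; 30 bits remain
Read 3: bits[18:21] width=3 -> value=5 (bin 101); offset now 21 = byte 2 bit 5; 27 bits remain

Answer: 2 5 5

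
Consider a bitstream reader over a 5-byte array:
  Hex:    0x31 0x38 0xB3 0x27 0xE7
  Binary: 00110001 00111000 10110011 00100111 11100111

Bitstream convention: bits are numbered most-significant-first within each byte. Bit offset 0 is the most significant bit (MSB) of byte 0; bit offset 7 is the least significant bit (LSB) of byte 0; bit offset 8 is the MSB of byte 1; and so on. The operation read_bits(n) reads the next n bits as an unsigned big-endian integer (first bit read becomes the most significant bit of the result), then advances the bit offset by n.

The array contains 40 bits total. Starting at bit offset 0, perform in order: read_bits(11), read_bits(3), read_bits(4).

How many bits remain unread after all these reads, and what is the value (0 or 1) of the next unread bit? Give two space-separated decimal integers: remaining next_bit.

Answer: 22 1

Derivation:
Read 1: bits[0:11] width=11 -> value=393 (bin 00110001001); offset now 11 = byte 1 bit 3; 29 bits remain
Read 2: bits[11:14] width=3 -> value=6 (bin 110); offset now 14 = byte 1 bit 6; 26 bits remain
Read 3: bits[14:18] width=4 -> value=2 (bin 0010); offset now 18 = byte 2 bit 2; 22 bits remain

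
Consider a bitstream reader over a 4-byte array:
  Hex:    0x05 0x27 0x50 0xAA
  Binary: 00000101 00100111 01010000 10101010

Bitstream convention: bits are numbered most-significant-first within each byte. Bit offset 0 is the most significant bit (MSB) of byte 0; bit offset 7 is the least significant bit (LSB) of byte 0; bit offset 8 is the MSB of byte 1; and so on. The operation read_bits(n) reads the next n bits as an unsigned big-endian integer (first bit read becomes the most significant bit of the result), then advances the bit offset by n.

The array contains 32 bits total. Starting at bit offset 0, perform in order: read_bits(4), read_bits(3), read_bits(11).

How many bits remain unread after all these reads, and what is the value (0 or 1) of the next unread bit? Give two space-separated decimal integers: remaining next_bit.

Answer: 14 0

Derivation:
Read 1: bits[0:4] width=4 -> value=0 (bin 0000); offset now 4 = byte 0 bit 4; 28 bits remain
Read 2: bits[4:7] width=3 -> value=2 (bin 010); offset now 7 = byte 0 bit 7; 25 bits remain
Read 3: bits[7:18] width=11 -> value=1181 (bin 10010011101); offset now 18 = byte 2 bit 2; 14 bits remain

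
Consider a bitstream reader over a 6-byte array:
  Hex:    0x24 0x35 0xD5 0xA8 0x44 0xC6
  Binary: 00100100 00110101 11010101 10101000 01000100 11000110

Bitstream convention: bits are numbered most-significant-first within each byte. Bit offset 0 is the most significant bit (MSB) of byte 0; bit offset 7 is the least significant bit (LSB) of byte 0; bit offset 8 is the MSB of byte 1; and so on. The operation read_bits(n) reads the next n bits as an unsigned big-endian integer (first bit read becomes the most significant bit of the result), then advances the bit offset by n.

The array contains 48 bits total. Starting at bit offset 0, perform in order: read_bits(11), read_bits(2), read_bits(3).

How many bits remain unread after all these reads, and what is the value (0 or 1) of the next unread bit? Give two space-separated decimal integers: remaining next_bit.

Read 1: bits[0:11] width=11 -> value=289 (bin 00100100001); offset now 11 = byte 1 bit 3; 37 bits remain
Read 2: bits[11:13] width=2 -> value=2 (bin 10); offset now 13 = byte 1 bit 5; 35 bits remain
Read 3: bits[13:16] width=3 -> value=5 (bin 101); offset now 16 = byte 2 bit 0; 32 bits remain

Answer: 32 1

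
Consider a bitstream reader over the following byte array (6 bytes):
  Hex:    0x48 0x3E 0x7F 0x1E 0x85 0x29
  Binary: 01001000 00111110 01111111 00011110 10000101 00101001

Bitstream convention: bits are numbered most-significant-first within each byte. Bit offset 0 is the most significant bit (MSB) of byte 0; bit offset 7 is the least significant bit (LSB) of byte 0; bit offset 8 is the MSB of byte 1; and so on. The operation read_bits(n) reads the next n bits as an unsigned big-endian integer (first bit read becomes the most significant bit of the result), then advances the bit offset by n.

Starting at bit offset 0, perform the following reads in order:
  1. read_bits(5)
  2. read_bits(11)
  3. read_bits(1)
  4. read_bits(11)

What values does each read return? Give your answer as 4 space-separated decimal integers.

Read 1: bits[0:5] width=5 -> value=9 (bin 01001); offset now 5 = byte 0 bit 5; 43 bits remain
Read 2: bits[5:16] width=11 -> value=62 (bin 00000111110); offset now 16 = byte 2 bit 0; 32 bits remain
Read 3: bits[16:17] width=1 -> value=0 (bin 0); offset now 17 = byte 2 bit 1; 31 bits remain
Read 4: bits[17:28] width=11 -> value=2033 (bin 11111110001); offset now 28 = byte 3 bit 4; 20 bits remain

Answer: 9 62 0 2033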